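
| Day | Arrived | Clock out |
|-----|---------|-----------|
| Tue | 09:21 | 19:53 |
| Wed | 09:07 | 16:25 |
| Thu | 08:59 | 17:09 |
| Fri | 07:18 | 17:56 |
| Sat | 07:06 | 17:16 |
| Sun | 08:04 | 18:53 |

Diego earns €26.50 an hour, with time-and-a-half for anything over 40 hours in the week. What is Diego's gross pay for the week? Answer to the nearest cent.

Tue: 09:21–19:53 = 10 h 32 min
Wed: 09:07–16:25 = 7 h 18 min
Thu: 08:59–17:09 = 8 h 10 min
Fri: 07:18–17:56 = 10 h 38 min
Sat: 07:06–17:16 = 10 h 10 min
Sun: 08:04–18:53 = 10 h 49 min
Total worked: 57 h 37 min = 3457 min.
Regular 40 h 0 min = 2400 min at €26.50/h; overtime 17 h 37 min = 1057 min at €39.75/h.
Pay = (2400 × €26.50 + 1057 × €39.75) ÷ 60 = €1760.26.

€1760.26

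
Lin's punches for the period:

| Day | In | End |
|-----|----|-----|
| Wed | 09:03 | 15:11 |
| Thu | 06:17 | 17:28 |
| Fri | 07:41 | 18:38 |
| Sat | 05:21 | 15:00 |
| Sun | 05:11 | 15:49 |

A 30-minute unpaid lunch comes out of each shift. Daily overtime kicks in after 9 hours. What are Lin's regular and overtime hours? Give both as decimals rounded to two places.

Wed: 09:03–15:11 = 6 h 8 min; less 30 min break → 5 h 38 min
Thu: 06:17–17:28 = 11 h 11 min; less 30 min break → 10 h 41 min
Fri: 07:41–18:38 = 10 h 57 min; less 30 min break → 10 h 27 min
Sat: 05:21–15:00 = 9 h 39 min; less 30 min break → 9 h 9 min
Sun: 05:11–15:49 = 10 h 38 min; less 30 min break → 10 h 8 min
Wed reg 5 h 38 min / OT 0 h 0 min; Thu reg 9 h 0 min / OT 1 h 41 min; Fri reg 9 h 0 min / OT 1 h 27 min; Sat reg 9 h 0 min / OT 0 h 9 min; Sun reg 9 h 0 min / OT 1 h 8 min.
Totals: regular 41 h 38 min, overtime 4 h 25 min.

Regular 41.63 hours, overtime 4.42 hours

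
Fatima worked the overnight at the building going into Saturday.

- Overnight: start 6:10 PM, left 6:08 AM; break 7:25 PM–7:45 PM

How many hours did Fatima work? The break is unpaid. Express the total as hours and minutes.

11 h 38 min

Overnight: 6:10 PM → midnight = 5 h 50 min; midnight → 6:08 AM = 6 h 8 min; span 11 h 58 min; less 20 min break → 11 h 38 min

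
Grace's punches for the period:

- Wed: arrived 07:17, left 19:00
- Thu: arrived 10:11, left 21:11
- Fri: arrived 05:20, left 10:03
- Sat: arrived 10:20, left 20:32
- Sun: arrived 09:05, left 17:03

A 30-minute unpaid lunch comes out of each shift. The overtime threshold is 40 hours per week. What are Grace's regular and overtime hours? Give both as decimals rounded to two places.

Regular 40.00 hours, overtime 3.10 hours

Wed: 07:17–19:00 = 11 h 43 min; less 30 min break → 11 h 13 min
Thu: 10:11–21:11 = 11 h 0 min; less 30 min break → 10 h 30 min
Fri: 05:20–10:03 = 4 h 43 min; less 30 min break → 4 h 13 min
Sat: 10:20–20:32 = 10 h 12 min; less 30 min break → 9 h 42 min
Sun: 09:05–17:03 = 7 h 58 min; less 30 min break → 7 h 28 min
Total worked: 43 h 6 min = 43.10 h.
Threshold 40 h → overtime 3 h 6 min, regular 40 h 0 min.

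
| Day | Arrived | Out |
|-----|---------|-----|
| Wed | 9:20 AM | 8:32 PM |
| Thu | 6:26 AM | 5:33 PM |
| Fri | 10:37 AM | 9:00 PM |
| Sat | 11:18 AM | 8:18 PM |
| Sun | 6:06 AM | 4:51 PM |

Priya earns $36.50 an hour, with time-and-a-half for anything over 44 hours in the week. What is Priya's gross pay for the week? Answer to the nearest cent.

Wed: 9:20 AM–8:32 PM = 11 h 12 min
Thu: 6:26 AM–5:33 PM = 11 h 7 min
Fri: 10:37 AM–9:00 PM = 10 h 23 min
Sat: 11:18 AM–8:18 PM = 9 h 0 min
Sun: 6:06 AM–4:51 PM = 10 h 45 min
Total worked: 52 h 27 min = 3147 min.
Regular 44 h 0 min = 2640 min at $36.50/h; overtime 8 h 27 min = 507 min at $54.75/h.
Pay = (2640 × $36.50 + 507 × $54.75) ÷ 60 = $2068.64.

$2068.64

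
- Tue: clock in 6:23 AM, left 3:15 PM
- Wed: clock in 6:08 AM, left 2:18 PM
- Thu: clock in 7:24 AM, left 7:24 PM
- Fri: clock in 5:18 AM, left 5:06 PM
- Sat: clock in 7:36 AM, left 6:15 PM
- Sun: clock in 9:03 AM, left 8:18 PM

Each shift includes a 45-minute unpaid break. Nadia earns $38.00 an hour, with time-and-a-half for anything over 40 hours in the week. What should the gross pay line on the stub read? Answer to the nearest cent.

$2559.30

Tue: 6:23 AM–3:15 PM = 8 h 52 min; less 45 min break → 8 h 7 min
Wed: 6:08 AM–2:18 PM = 8 h 10 min; less 45 min break → 7 h 25 min
Thu: 7:24 AM–7:24 PM = 12 h 0 min; less 45 min break → 11 h 15 min
Fri: 5:18 AM–5:06 PM = 11 h 48 min; less 45 min break → 11 h 3 min
Sat: 7:36 AM–6:15 PM = 10 h 39 min; less 45 min break → 9 h 54 min
Sun: 9:03 AM–8:18 PM = 11 h 15 min; less 45 min break → 10 h 30 min
Total worked: 58 h 14 min = 3494 min.
Regular 40 h 0 min = 2400 min at $38.00/h; overtime 18 h 14 min = 1094 min at $57.00/h.
Pay = (2400 × $38.00 + 1094 × $57.00) ÷ 60 = $2559.30.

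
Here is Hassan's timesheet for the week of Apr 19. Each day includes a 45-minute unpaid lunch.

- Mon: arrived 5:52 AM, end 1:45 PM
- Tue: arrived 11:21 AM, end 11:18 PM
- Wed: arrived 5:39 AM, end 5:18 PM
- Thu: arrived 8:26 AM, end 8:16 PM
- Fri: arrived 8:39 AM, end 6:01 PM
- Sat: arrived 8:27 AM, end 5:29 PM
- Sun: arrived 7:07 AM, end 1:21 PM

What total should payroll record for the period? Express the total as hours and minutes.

62 h 42 min

Mon: 5:52 AM–1:45 PM = 7 h 53 min; less 45 min break → 7 h 8 min
Tue: 11:21 AM–11:18 PM = 11 h 57 min; less 45 min break → 11 h 12 min
Wed: 5:39 AM–5:18 PM = 11 h 39 min; less 45 min break → 10 h 54 min
Thu: 8:26 AM–8:16 PM = 11 h 50 min; less 45 min break → 11 h 5 min
Fri: 8:39 AM–6:01 PM = 9 h 22 min; less 45 min break → 8 h 37 min
Sat: 8:27 AM–5:29 PM = 9 h 2 min; less 45 min break → 8 h 17 min
Sun: 7:07 AM–1:21 PM = 6 h 14 min; less 45 min break → 5 h 29 min
Total: 7 h 8 min + 11 h 12 min + 10 h 54 min + 11 h 5 min + 8 h 37 min + 8 h 17 min + 5 h 29 min = 62 h 42 min.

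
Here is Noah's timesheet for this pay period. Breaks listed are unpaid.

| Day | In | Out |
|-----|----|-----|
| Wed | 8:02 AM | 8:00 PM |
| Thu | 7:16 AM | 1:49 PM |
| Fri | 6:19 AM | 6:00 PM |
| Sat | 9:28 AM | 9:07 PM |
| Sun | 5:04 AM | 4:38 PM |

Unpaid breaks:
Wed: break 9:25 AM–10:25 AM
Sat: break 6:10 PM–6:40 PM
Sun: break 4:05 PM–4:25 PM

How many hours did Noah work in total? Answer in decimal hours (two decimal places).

Wed: 8:02 AM–8:00 PM = 11 h 58 min; less 60 min break → 10 h 58 min
Thu: 7:16 AM–1:49 PM = 6 h 33 min
Fri: 6:19 AM–6:00 PM = 11 h 41 min
Sat: 9:28 AM–9:07 PM = 11 h 39 min; less 30 min break → 11 h 9 min
Sun: 5:04 AM–4:38 PM = 11 h 34 min; less 20 min break → 11 h 14 min
Total: 10 h 58 min + 6 h 33 min + 11 h 41 min + 11 h 9 min + 11 h 14 min = 51 h 35 min.

51.58 hours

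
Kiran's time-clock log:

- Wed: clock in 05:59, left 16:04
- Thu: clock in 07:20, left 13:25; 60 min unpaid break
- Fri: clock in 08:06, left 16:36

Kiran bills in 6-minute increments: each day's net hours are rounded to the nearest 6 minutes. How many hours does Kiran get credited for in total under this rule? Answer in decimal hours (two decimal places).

Wed: 05:59–16:04 = 10 h 5 min → rounds to 10 h 6 min
Thu: 07:20–13:25 = 6 h 5 min − 60 min = 5 h 5 min → rounds to 5 h 6 min
Fri: 08:06–16:36 = 8 h 30 min → rounds to 8 h 30 min
Total credited: 23 h 42 min.

23.70 hours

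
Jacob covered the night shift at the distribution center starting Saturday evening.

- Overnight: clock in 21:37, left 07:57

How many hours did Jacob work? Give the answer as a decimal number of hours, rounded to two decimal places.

10.33 hours

Overnight: 21:37 → midnight = 2 h 23 min; midnight → 07:57 = 7 h 57 min; span 10 h 20 min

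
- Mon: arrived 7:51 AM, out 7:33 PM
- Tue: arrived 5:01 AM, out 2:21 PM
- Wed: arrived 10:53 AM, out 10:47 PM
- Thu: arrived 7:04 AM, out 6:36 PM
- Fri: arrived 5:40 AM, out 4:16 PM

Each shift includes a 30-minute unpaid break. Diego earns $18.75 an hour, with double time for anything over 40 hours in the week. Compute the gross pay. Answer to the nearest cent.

Mon: 7:51 AM–7:33 PM = 11 h 42 min; less 30 min break → 11 h 12 min
Tue: 5:01 AM–2:21 PM = 9 h 20 min; less 30 min break → 8 h 50 min
Wed: 10:53 AM–10:47 PM = 11 h 54 min; less 30 min break → 11 h 24 min
Thu: 7:04 AM–6:36 PM = 11 h 32 min; less 30 min break → 11 h 2 min
Fri: 5:40 AM–4:16 PM = 10 h 36 min; less 30 min break → 10 h 6 min
Total worked: 52 h 34 min = 3154 min.
Regular 40 h 0 min = 2400 min at $18.75/h; overtime 12 h 34 min = 754 min at $37.50/h.
Pay = (2400 × $18.75 + 754 × $37.50) ÷ 60 = $1221.25.

$1221.25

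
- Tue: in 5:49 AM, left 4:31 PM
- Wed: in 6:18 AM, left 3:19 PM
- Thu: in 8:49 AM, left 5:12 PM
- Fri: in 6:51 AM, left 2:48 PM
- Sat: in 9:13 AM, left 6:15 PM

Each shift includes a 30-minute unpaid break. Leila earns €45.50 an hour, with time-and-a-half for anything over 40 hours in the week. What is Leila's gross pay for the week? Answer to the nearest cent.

€1996.31

Tue: 5:49 AM–4:31 PM = 10 h 42 min; less 30 min break → 10 h 12 min
Wed: 6:18 AM–3:19 PM = 9 h 1 min; less 30 min break → 8 h 31 min
Thu: 8:49 AM–5:12 PM = 8 h 23 min; less 30 min break → 7 h 53 min
Fri: 6:51 AM–2:48 PM = 7 h 57 min; less 30 min break → 7 h 27 min
Sat: 9:13 AM–6:15 PM = 9 h 2 min; less 30 min break → 8 h 32 min
Total worked: 42 h 35 min = 2555 min.
Regular 40 h 0 min = 2400 min at €45.50/h; overtime 2 h 35 min = 155 min at €68.25/h.
Pay = (2400 × €45.50 + 155 × €68.25) ÷ 60 = €1996.31.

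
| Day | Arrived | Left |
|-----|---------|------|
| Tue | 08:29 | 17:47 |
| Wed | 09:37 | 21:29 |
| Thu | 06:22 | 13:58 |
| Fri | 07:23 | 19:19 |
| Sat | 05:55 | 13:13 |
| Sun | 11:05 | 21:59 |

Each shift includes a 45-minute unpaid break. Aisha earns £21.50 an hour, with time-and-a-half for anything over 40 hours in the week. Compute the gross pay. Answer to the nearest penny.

£1324.40

Tue: 08:29–17:47 = 9 h 18 min; less 45 min break → 8 h 33 min
Wed: 09:37–21:29 = 11 h 52 min; less 45 min break → 11 h 7 min
Thu: 06:22–13:58 = 7 h 36 min; less 45 min break → 6 h 51 min
Fri: 07:23–19:19 = 11 h 56 min; less 45 min break → 11 h 11 min
Sat: 05:55–13:13 = 7 h 18 min; less 45 min break → 6 h 33 min
Sun: 11:05–21:59 = 10 h 54 min; less 45 min break → 10 h 9 min
Total worked: 54 h 24 min = 3264 min.
Regular 40 h 0 min = 2400 min at £21.50/h; overtime 14 h 24 min = 864 min at £32.25/h.
Pay = (2400 × £21.50 + 864 × £32.25) ÷ 60 = £1324.40.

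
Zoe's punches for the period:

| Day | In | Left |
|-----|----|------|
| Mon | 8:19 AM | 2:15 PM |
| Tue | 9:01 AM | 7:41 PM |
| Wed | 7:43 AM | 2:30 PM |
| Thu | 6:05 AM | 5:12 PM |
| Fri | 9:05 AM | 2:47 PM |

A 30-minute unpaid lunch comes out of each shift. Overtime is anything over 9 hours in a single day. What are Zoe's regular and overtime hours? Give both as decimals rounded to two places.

Mon: 8:19 AM–2:15 PM = 5 h 56 min; less 30 min break → 5 h 26 min
Tue: 9:01 AM–7:41 PM = 10 h 40 min; less 30 min break → 10 h 10 min
Wed: 7:43 AM–2:30 PM = 6 h 47 min; less 30 min break → 6 h 17 min
Thu: 6:05 AM–5:12 PM = 11 h 7 min; less 30 min break → 10 h 37 min
Fri: 9:05 AM–2:47 PM = 5 h 42 min; less 30 min break → 5 h 12 min
Mon reg 5 h 26 min / OT 0 h 0 min; Tue reg 9 h 0 min / OT 1 h 10 min; Wed reg 6 h 17 min / OT 0 h 0 min; Thu reg 9 h 0 min / OT 1 h 37 min; Fri reg 5 h 12 min / OT 0 h 0 min.
Totals: regular 34 h 55 min, overtime 2 h 47 min.

Regular 34.92 hours, overtime 2.78 hours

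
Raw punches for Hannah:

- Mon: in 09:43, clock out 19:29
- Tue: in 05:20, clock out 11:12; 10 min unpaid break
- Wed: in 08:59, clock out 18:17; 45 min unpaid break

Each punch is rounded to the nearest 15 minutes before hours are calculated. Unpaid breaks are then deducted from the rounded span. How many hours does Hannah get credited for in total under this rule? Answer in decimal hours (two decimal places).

24.08 hours

Mon: in 09:43→09:45, out 19:29→19:30; 9 h 45 min
Tue: in 05:20→05:15, out 11:12→11:15; 6 h 0 min − 10 min = 5 h 50 min
Wed: in 08:59→09:00, out 18:17→18:15; 9 h 15 min − 45 min = 8 h 30 min
Total credited: 24 h 5 min.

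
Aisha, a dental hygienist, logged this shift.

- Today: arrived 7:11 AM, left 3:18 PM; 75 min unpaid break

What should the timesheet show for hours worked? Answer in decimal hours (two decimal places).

6.87 hours

Today: 7:11 AM–3:18 PM = 8 h 7 min; less 75 min break → 6 h 52 min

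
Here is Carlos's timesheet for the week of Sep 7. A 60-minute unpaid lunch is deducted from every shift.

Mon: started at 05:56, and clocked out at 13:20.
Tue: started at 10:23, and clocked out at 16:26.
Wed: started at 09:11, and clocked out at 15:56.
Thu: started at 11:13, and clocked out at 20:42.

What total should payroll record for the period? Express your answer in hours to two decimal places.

25.68 hours

Mon: 05:56–13:20 = 7 h 24 min; less 60 min break → 6 h 24 min
Tue: 10:23–16:26 = 6 h 3 min; less 60 min break → 5 h 3 min
Wed: 09:11–15:56 = 6 h 45 min; less 60 min break → 5 h 45 min
Thu: 11:13–20:42 = 9 h 29 min; less 60 min break → 8 h 29 min
Total: 6 h 24 min + 5 h 3 min + 5 h 45 min + 8 h 29 min = 25 h 41 min.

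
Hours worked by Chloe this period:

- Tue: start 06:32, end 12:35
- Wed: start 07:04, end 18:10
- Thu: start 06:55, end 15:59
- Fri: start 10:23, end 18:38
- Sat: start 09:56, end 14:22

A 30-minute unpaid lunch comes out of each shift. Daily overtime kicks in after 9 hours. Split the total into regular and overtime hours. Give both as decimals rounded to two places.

Regular 34.80 hours, overtime 1.60 hours

Tue: 06:32–12:35 = 6 h 3 min; less 30 min break → 5 h 33 min
Wed: 07:04–18:10 = 11 h 6 min; less 30 min break → 10 h 36 min
Thu: 06:55–15:59 = 9 h 4 min; less 30 min break → 8 h 34 min
Fri: 10:23–18:38 = 8 h 15 min; less 30 min break → 7 h 45 min
Sat: 09:56–14:22 = 4 h 26 min; less 30 min break → 3 h 56 min
Tue reg 5 h 33 min / OT 0 h 0 min; Wed reg 9 h 0 min / OT 1 h 36 min; Thu reg 8 h 34 min / OT 0 h 0 min; Fri reg 7 h 45 min / OT 0 h 0 min; Sat reg 3 h 56 min / OT 0 h 0 min.
Totals: regular 34 h 48 min, overtime 1 h 36 min.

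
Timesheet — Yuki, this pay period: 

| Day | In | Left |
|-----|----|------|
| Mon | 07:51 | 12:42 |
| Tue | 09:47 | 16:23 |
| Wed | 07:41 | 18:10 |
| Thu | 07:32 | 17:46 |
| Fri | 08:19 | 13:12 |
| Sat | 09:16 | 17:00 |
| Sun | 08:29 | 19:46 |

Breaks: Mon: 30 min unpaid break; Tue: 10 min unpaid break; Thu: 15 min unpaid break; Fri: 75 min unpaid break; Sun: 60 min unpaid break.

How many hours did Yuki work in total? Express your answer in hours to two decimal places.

Mon: 07:51–12:42 = 4 h 51 min; less 30 min break → 4 h 21 min
Tue: 09:47–16:23 = 6 h 36 min; less 10 min break → 6 h 26 min
Wed: 07:41–18:10 = 10 h 29 min
Thu: 07:32–17:46 = 10 h 14 min; less 15 min break → 9 h 59 min
Fri: 08:19–13:12 = 4 h 53 min; less 75 min break → 3 h 38 min
Sat: 09:16–17:00 = 7 h 44 min
Sun: 08:29–19:46 = 11 h 17 min; less 60 min break → 10 h 17 min
Total: 4 h 21 min + 6 h 26 min + 10 h 29 min + 9 h 59 min + 3 h 38 min + 7 h 44 min + 10 h 17 min = 52 h 54 min.

52.90 hours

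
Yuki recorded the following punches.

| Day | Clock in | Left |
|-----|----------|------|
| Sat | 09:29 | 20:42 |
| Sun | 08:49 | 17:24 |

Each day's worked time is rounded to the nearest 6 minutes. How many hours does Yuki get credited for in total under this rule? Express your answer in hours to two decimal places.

19.80 hours

Sat: 09:29–20:42 = 11 h 13 min → rounds to 11 h 12 min
Sun: 08:49–17:24 = 8 h 35 min → rounds to 8 h 36 min
Total credited: 19 h 48 min.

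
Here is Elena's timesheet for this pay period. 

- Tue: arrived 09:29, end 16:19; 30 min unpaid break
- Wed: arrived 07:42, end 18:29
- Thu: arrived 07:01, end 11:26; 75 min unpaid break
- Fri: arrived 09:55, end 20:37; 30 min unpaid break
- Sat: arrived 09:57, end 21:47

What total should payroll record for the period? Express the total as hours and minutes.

Tue: 09:29–16:19 = 6 h 50 min; less 30 min break → 6 h 20 min
Wed: 07:42–18:29 = 10 h 47 min
Thu: 07:01–11:26 = 4 h 25 min; less 75 min break → 3 h 10 min
Fri: 09:55–20:37 = 10 h 42 min; less 30 min break → 10 h 12 min
Sat: 09:57–21:47 = 11 h 50 min
Total: 6 h 20 min + 10 h 47 min + 3 h 10 min + 10 h 12 min + 11 h 50 min = 42 h 19 min.

42 h 19 min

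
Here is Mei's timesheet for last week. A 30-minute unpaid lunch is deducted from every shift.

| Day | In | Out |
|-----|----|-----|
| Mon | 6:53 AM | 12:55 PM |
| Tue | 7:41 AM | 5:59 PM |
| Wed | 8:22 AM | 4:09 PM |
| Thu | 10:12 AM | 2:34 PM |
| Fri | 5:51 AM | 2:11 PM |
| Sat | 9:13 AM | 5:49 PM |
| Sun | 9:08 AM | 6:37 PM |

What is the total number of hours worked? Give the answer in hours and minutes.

Mon: 6:53 AM–12:55 PM = 6 h 2 min; less 30 min break → 5 h 32 min
Tue: 7:41 AM–5:59 PM = 10 h 18 min; less 30 min break → 9 h 48 min
Wed: 8:22 AM–4:09 PM = 7 h 47 min; less 30 min break → 7 h 17 min
Thu: 10:12 AM–2:34 PM = 4 h 22 min; less 30 min break → 3 h 52 min
Fri: 5:51 AM–2:11 PM = 8 h 20 min; less 30 min break → 7 h 50 min
Sat: 9:13 AM–5:49 PM = 8 h 36 min; less 30 min break → 8 h 6 min
Sun: 9:08 AM–6:37 PM = 9 h 29 min; less 30 min break → 8 h 59 min
Total: 5 h 32 min + 9 h 48 min + 7 h 17 min + 3 h 52 min + 7 h 50 min + 8 h 6 min + 8 h 59 min = 51 h 24 min.

51 h 24 min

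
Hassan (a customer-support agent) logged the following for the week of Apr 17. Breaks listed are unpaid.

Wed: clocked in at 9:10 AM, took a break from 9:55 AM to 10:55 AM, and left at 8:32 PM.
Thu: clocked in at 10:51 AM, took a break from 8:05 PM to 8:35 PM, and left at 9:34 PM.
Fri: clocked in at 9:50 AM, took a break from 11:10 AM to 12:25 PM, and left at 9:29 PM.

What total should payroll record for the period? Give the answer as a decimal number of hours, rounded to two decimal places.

30.98 hours

Wed: 9:10 AM–8:32 PM = 11 h 22 min; less 60 min break → 10 h 22 min
Thu: 10:51 AM–9:34 PM = 10 h 43 min; less 30 min break → 10 h 13 min
Fri: 9:50 AM–9:29 PM = 11 h 39 min; less 75 min break → 10 h 24 min
Total: 10 h 22 min + 10 h 13 min + 10 h 24 min = 30 h 59 min.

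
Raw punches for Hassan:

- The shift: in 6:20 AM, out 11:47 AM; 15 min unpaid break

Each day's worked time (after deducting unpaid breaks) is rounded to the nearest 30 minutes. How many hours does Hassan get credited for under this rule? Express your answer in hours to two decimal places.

The shift: 6:20 AM–11:47 AM = 5 h 27 min − 15 min = 5 h 12 min → rounds to 5 h 0 min

5.00 hours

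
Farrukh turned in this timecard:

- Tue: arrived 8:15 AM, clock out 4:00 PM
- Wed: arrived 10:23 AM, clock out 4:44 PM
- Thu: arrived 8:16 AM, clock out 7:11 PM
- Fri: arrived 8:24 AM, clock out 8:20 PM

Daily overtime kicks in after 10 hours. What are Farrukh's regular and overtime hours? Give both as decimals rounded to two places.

Tue: 8:15 AM–4:00 PM = 7 h 45 min
Wed: 10:23 AM–4:44 PM = 6 h 21 min
Thu: 8:16 AM–7:11 PM = 10 h 55 min
Fri: 8:24 AM–8:20 PM = 11 h 56 min
Tue reg 7 h 45 min / OT 0 h 0 min; Wed reg 6 h 21 min / OT 0 h 0 min; Thu reg 10 h 0 min / OT 0 h 55 min; Fri reg 10 h 0 min / OT 1 h 56 min.
Totals: regular 34 h 6 min, overtime 2 h 51 min.

Regular 34.10 hours, overtime 2.85 hours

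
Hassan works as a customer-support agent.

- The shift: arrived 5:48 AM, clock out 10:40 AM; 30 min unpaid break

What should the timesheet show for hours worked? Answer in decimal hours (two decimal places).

4.37 hours

The shift: 5:48 AM–10:40 AM = 4 h 52 min; less 30 min break → 4 h 22 min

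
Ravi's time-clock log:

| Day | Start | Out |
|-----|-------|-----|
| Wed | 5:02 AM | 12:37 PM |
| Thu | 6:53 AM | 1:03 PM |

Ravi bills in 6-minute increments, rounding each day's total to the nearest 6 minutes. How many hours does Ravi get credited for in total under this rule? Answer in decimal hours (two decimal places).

13.80 hours

Wed: 5:02 AM–12:37 PM = 7 h 35 min → rounds to 7 h 36 min
Thu: 6:53 AM–1:03 PM = 6 h 10 min → rounds to 6 h 12 min
Total credited: 13 h 48 min.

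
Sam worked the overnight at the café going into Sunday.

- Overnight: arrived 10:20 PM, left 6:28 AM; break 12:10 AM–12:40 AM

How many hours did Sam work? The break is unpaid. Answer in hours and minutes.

7 h 38 min

Overnight: 10:20 PM → midnight = 1 h 40 min; midnight → 6:28 AM = 6 h 28 min; span 8 h 8 min; less 30 min break → 7 h 38 min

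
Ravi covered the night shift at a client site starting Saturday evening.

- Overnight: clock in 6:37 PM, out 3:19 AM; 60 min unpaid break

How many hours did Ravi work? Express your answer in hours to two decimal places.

Overnight: 6:37 PM → midnight = 5 h 23 min; midnight → 3:19 AM = 3 h 19 min; span 8 h 42 min; less 60 min break → 7 h 42 min

7.70 hours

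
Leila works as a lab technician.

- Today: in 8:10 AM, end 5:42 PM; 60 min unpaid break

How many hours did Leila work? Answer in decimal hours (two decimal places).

Today: 8:10 AM–5:42 PM = 9 h 32 min; less 60 min break → 8 h 32 min

8.53 hours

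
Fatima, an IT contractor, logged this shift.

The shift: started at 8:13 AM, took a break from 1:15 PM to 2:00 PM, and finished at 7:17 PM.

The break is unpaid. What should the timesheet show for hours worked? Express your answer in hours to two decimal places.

10.32 hours

The shift: 8:13 AM–7:17 PM = 11 h 4 min; less 45 min break → 10 h 19 min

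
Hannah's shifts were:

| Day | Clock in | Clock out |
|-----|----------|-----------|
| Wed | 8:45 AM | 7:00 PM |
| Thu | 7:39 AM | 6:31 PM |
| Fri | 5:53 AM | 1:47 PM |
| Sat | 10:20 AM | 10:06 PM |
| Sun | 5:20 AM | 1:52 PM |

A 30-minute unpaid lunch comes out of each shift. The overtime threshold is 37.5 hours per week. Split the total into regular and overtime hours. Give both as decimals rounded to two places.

Wed: 8:45 AM–7:00 PM = 10 h 15 min; less 30 min break → 9 h 45 min
Thu: 7:39 AM–6:31 PM = 10 h 52 min; less 30 min break → 10 h 22 min
Fri: 5:53 AM–1:47 PM = 7 h 54 min; less 30 min break → 7 h 24 min
Sat: 10:20 AM–10:06 PM = 11 h 46 min; less 30 min break → 11 h 16 min
Sun: 5:20 AM–1:52 PM = 8 h 32 min; less 30 min break → 8 h 2 min
Total worked: 46 h 49 min = 46.82 h.
Threshold 37.5 h → overtime 9 h 19 min, regular 37 h 30 min.

Regular 37.50 hours, overtime 9.32 hours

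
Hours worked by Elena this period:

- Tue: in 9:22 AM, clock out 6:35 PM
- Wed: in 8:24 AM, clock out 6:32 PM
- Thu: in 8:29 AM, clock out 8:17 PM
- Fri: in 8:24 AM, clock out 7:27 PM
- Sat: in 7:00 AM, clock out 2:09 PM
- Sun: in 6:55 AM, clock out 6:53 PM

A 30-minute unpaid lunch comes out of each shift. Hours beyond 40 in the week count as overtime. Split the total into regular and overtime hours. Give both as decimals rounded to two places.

Regular 40.00 hours, overtime 18.32 hours

Tue: 9:22 AM–6:35 PM = 9 h 13 min; less 30 min break → 8 h 43 min
Wed: 8:24 AM–6:32 PM = 10 h 8 min; less 30 min break → 9 h 38 min
Thu: 8:29 AM–8:17 PM = 11 h 48 min; less 30 min break → 11 h 18 min
Fri: 8:24 AM–7:27 PM = 11 h 3 min; less 30 min break → 10 h 33 min
Sat: 7:00 AM–2:09 PM = 7 h 9 min; less 30 min break → 6 h 39 min
Sun: 6:55 AM–6:53 PM = 11 h 58 min; less 30 min break → 11 h 28 min
Total worked: 58 h 19 min = 58.32 h.
Threshold 40 h → overtime 18 h 19 min, regular 40 h 0 min.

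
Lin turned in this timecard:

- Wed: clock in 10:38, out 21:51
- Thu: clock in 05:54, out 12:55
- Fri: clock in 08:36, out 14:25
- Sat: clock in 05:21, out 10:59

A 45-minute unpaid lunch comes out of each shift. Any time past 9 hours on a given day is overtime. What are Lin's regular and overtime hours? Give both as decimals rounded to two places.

Regular 25.22 hours, overtime 1.47 hours

Wed: 10:38–21:51 = 11 h 13 min; less 45 min break → 10 h 28 min
Thu: 05:54–12:55 = 7 h 1 min; less 45 min break → 6 h 16 min
Fri: 08:36–14:25 = 5 h 49 min; less 45 min break → 5 h 4 min
Sat: 05:21–10:59 = 5 h 38 min; less 45 min break → 4 h 53 min
Wed reg 9 h 0 min / OT 1 h 28 min; Thu reg 6 h 16 min / OT 0 h 0 min; Fri reg 5 h 4 min / OT 0 h 0 min; Sat reg 4 h 53 min / OT 0 h 0 min.
Totals: regular 25 h 13 min, overtime 1 h 28 min.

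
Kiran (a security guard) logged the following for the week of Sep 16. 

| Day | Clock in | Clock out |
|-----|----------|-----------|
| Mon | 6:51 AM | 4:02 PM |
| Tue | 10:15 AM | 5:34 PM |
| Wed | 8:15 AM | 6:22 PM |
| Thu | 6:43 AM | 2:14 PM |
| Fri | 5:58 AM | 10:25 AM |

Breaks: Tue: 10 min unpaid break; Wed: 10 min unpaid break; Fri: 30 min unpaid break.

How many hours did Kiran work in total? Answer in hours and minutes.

Mon: 6:51 AM–4:02 PM = 9 h 11 min
Tue: 10:15 AM–5:34 PM = 7 h 19 min; less 10 min break → 7 h 9 min
Wed: 8:15 AM–6:22 PM = 10 h 7 min; less 10 min break → 9 h 57 min
Thu: 6:43 AM–2:14 PM = 7 h 31 min
Fri: 5:58 AM–10:25 AM = 4 h 27 min; less 30 min break → 3 h 57 min
Total: 9 h 11 min + 7 h 9 min + 9 h 57 min + 7 h 31 min + 3 h 57 min = 37 h 45 min.

37 h 45 min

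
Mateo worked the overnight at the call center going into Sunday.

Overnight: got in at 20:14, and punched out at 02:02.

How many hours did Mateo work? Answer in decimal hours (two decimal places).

5.80 hours

Overnight: 20:14 → midnight = 3 h 46 min; midnight → 02:02 = 2 h 2 min; span 5 h 48 min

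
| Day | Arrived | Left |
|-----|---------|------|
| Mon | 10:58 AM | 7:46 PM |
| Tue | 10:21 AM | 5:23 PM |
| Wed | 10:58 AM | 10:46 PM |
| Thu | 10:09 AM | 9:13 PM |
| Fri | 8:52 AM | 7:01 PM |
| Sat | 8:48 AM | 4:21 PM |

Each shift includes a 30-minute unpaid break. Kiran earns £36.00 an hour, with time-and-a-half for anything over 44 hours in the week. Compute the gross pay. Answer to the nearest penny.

£2091.60

Mon: 10:58 AM–7:46 PM = 8 h 48 min; less 30 min break → 8 h 18 min
Tue: 10:21 AM–5:23 PM = 7 h 2 min; less 30 min break → 6 h 32 min
Wed: 10:58 AM–10:46 PM = 11 h 48 min; less 30 min break → 11 h 18 min
Thu: 10:09 AM–9:13 PM = 11 h 4 min; less 30 min break → 10 h 34 min
Fri: 8:52 AM–7:01 PM = 10 h 9 min; less 30 min break → 9 h 39 min
Sat: 8:48 AM–4:21 PM = 7 h 33 min; less 30 min break → 7 h 3 min
Total worked: 53 h 24 min = 3204 min.
Regular 44 h 0 min = 2640 min at £36.00/h; overtime 9 h 24 min = 564 min at £54.00/h.
Pay = (2640 × £36.00 + 564 × £54.00) ÷ 60 = £2091.60.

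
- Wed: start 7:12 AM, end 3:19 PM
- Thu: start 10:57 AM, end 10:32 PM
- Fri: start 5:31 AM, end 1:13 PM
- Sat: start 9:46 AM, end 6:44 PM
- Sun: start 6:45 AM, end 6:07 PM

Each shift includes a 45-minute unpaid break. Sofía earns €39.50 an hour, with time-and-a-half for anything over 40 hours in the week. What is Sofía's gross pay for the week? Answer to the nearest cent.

Wed: 7:12 AM–3:19 PM = 8 h 7 min; less 45 min break → 7 h 22 min
Thu: 10:57 AM–10:32 PM = 11 h 35 min; less 45 min break → 10 h 50 min
Fri: 5:31 AM–1:13 PM = 7 h 42 min; less 45 min break → 6 h 57 min
Sat: 9:46 AM–6:44 PM = 8 h 58 min; less 45 min break → 8 h 13 min
Sun: 6:45 AM–6:07 PM = 11 h 22 min; less 45 min break → 10 h 37 min
Total worked: 43 h 59 min = 2639 min.
Regular 40 h 0 min = 2400 min at €39.50/h; overtime 3 h 59 min = 239 min at €59.25/h.
Pay = (2400 × €39.50 + 239 × €59.25) ÷ 60 = €1816.01.

€1816.01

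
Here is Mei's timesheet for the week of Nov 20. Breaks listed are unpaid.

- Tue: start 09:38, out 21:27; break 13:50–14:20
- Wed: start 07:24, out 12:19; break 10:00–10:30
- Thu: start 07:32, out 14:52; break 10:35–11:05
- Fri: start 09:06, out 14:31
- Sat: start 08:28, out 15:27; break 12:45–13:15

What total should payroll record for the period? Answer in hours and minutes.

34 h 28 min

Tue: 09:38–21:27 = 11 h 49 min; less 30 min break → 11 h 19 min
Wed: 07:24–12:19 = 4 h 55 min; less 30 min break → 4 h 25 min
Thu: 07:32–14:52 = 7 h 20 min; less 30 min break → 6 h 50 min
Fri: 09:06–14:31 = 5 h 25 min
Sat: 08:28–15:27 = 6 h 59 min; less 30 min break → 6 h 29 min
Total: 11 h 19 min + 4 h 25 min + 6 h 50 min + 5 h 25 min + 6 h 29 min = 34 h 28 min.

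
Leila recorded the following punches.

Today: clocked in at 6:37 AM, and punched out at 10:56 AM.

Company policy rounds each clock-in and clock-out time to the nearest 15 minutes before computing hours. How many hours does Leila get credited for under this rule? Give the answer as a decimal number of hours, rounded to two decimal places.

Today: in 6:37 AM→6:30 AM, out 10:56 AM→11:00 AM; 4 h 30 min

4.50 hours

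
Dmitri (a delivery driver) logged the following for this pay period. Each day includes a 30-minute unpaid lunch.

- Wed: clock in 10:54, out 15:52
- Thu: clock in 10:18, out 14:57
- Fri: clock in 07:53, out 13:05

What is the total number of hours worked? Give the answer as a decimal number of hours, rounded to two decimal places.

13.32 hours

Wed: 10:54–15:52 = 4 h 58 min; less 30 min break → 4 h 28 min
Thu: 10:18–14:57 = 4 h 39 min; less 30 min break → 4 h 9 min
Fri: 07:53–13:05 = 5 h 12 min; less 30 min break → 4 h 42 min
Total: 4 h 28 min + 4 h 9 min + 4 h 42 min = 13 h 19 min.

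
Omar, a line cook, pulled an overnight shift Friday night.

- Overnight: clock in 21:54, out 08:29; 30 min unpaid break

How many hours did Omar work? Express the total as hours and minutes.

Overnight: 21:54 → midnight = 2 h 6 min; midnight → 08:29 = 8 h 29 min; span 10 h 35 min; less 30 min break → 10 h 5 min

10 h 5 min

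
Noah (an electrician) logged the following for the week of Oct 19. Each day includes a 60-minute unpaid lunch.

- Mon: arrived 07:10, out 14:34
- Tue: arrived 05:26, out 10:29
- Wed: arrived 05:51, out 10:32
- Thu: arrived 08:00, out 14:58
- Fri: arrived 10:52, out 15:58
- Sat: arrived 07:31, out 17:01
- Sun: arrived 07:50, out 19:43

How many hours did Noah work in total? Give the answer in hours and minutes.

43 h 35 min

Mon: 07:10–14:34 = 7 h 24 min; less 60 min break → 6 h 24 min
Tue: 05:26–10:29 = 5 h 3 min; less 60 min break → 4 h 3 min
Wed: 05:51–10:32 = 4 h 41 min; less 60 min break → 3 h 41 min
Thu: 08:00–14:58 = 6 h 58 min; less 60 min break → 5 h 58 min
Fri: 10:52–15:58 = 5 h 6 min; less 60 min break → 4 h 6 min
Sat: 07:31–17:01 = 9 h 30 min; less 60 min break → 8 h 30 min
Sun: 07:50–19:43 = 11 h 53 min; less 60 min break → 10 h 53 min
Total: 6 h 24 min + 4 h 3 min + 3 h 41 min + 5 h 58 min + 4 h 6 min + 8 h 30 min + 10 h 53 min = 43 h 35 min.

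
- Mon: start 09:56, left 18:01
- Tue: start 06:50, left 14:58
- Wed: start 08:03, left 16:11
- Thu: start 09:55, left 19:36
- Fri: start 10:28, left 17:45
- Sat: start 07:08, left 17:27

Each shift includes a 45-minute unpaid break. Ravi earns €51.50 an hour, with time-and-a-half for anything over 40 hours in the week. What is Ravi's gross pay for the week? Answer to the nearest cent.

€2611.05

Mon: 09:56–18:01 = 8 h 5 min; less 45 min break → 7 h 20 min
Tue: 06:50–14:58 = 8 h 8 min; less 45 min break → 7 h 23 min
Wed: 08:03–16:11 = 8 h 8 min; less 45 min break → 7 h 23 min
Thu: 09:55–19:36 = 9 h 41 min; less 45 min break → 8 h 56 min
Fri: 10:28–17:45 = 7 h 17 min; less 45 min break → 6 h 32 min
Sat: 07:08–17:27 = 10 h 19 min; less 45 min break → 9 h 34 min
Total worked: 47 h 8 min = 2828 min.
Regular 40 h 0 min = 2400 min at €51.50/h; overtime 7 h 8 min = 428 min at €77.25/h.
Pay = (2400 × €51.50 + 428 × €77.25) ÷ 60 = €2611.05.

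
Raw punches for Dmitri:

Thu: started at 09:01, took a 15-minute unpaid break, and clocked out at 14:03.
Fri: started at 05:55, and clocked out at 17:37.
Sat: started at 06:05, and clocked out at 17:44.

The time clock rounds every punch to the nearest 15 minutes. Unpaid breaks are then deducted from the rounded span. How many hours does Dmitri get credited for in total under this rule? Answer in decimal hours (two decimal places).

28.00 hours

Thu: in 09:01→09:00, out 14:03→14:00; 5 h 0 min − 15 min = 4 h 45 min
Fri: in 05:55→06:00, out 17:37→17:30; 11 h 30 min
Sat: in 06:05→06:00, out 17:44→17:45; 11 h 45 min
Total credited: 28 h 0 min.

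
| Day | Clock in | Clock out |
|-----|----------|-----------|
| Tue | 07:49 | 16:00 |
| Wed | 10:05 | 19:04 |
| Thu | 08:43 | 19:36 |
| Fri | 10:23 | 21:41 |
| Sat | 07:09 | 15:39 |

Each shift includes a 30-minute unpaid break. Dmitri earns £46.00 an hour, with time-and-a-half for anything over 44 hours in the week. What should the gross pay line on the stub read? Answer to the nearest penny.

Tue: 07:49–16:00 = 8 h 11 min; less 30 min break → 7 h 41 min
Wed: 10:05–19:04 = 8 h 59 min; less 30 min break → 8 h 29 min
Thu: 08:43–19:36 = 10 h 53 min; less 30 min break → 10 h 23 min
Fri: 10:23–21:41 = 11 h 18 min; less 30 min break → 10 h 48 min
Sat: 07:09–15:39 = 8 h 30 min; less 30 min break → 8 h 0 min
Total worked: 45 h 21 min = 2721 min.
Regular 44 h 0 min = 2640 min at £46.00/h; overtime 1 h 21 min = 81 min at £69.00/h.
Pay = (2640 × £46.00 + 81 × £69.00) ÷ 60 = £2117.15.

£2117.15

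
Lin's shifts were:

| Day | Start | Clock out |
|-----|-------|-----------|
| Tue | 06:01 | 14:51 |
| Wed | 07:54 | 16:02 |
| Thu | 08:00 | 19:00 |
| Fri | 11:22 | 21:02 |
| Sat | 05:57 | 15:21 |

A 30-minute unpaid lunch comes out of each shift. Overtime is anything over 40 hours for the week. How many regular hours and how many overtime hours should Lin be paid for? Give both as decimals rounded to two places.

Regular 40.00 hours, overtime 4.53 hours

Tue: 06:01–14:51 = 8 h 50 min; less 30 min break → 8 h 20 min
Wed: 07:54–16:02 = 8 h 8 min; less 30 min break → 7 h 38 min
Thu: 08:00–19:00 = 11 h 0 min; less 30 min break → 10 h 30 min
Fri: 11:22–21:02 = 9 h 40 min; less 30 min break → 9 h 10 min
Sat: 05:57–15:21 = 9 h 24 min; less 30 min break → 8 h 54 min
Total worked: 44 h 32 min = 44.53 h.
Threshold 40 h → overtime 4 h 32 min, regular 40 h 0 min.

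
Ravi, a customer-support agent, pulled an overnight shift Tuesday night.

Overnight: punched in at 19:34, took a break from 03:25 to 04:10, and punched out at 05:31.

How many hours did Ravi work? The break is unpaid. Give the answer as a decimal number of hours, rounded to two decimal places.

9.20 hours

Overnight: 19:34 → midnight = 4 h 26 min; midnight → 05:31 = 5 h 31 min; span 9 h 57 min; less 45 min break → 9 h 12 min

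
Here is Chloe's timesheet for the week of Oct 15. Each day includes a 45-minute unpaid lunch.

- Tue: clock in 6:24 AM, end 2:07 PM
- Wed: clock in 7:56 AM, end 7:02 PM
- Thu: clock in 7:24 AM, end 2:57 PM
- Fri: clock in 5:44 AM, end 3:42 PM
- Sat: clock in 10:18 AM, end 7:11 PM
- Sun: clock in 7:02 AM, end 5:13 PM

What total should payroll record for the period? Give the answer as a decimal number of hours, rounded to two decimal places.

Tue: 6:24 AM–2:07 PM = 7 h 43 min; less 45 min break → 6 h 58 min
Wed: 7:56 AM–7:02 PM = 11 h 6 min; less 45 min break → 10 h 21 min
Thu: 7:24 AM–2:57 PM = 7 h 33 min; less 45 min break → 6 h 48 min
Fri: 5:44 AM–3:42 PM = 9 h 58 min; less 45 min break → 9 h 13 min
Sat: 10:18 AM–7:11 PM = 8 h 53 min; less 45 min break → 8 h 8 min
Sun: 7:02 AM–5:13 PM = 10 h 11 min; less 45 min break → 9 h 26 min
Total: 6 h 58 min + 10 h 21 min + 6 h 48 min + 9 h 13 min + 8 h 8 min + 9 h 26 min = 50 h 54 min.

50.90 hours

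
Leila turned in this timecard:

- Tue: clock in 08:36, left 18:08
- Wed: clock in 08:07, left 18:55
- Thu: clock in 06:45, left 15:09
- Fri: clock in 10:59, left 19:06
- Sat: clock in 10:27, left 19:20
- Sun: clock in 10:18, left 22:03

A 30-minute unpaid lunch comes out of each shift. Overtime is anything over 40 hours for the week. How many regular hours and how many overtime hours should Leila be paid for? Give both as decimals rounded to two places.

Tue: 08:36–18:08 = 9 h 32 min; less 30 min break → 9 h 2 min
Wed: 08:07–18:55 = 10 h 48 min; less 30 min break → 10 h 18 min
Thu: 06:45–15:09 = 8 h 24 min; less 30 min break → 7 h 54 min
Fri: 10:59–19:06 = 8 h 7 min; less 30 min break → 7 h 37 min
Sat: 10:27–19:20 = 8 h 53 min; less 30 min break → 8 h 23 min
Sun: 10:18–22:03 = 11 h 45 min; less 30 min break → 11 h 15 min
Total worked: 54 h 29 min = 54.48 h.
Threshold 40 h → overtime 14 h 29 min, regular 40 h 0 min.

Regular 40.00 hours, overtime 14.48 hours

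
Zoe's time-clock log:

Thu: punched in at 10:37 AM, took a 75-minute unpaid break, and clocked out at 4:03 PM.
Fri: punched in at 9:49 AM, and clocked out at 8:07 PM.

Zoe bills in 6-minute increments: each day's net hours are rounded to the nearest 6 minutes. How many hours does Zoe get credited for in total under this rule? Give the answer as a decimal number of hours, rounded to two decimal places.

Thu: 10:37 AM–4:03 PM = 5 h 26 min − 75 min = 4 h 11 min → rounds to 4 h 12 min
Fri: 9:49 AM–8:07 PM = 10 h 18 min → rounds to 10 h 18 min
Total credited: 14 h 30 min.

14.50 hours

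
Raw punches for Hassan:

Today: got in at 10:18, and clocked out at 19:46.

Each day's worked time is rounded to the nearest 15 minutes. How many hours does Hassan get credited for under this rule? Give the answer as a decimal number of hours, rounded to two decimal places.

9.50 hours

Today: 10:18–19:46 = 9 h 28 min → rounds to 9 h 30 min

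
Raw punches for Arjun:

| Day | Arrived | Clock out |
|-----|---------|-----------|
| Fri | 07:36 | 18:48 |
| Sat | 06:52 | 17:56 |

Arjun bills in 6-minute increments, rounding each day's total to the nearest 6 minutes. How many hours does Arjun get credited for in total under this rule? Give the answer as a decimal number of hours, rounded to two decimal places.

22.30 hours

Fri: 07:36–18:48 = 11 h 12 min → rounds to 11 h 12 min
Sat: 06:52–17:56 = 11 h 4 min → rounds to 11 h 6 min
Total credited: 22 h 18 min.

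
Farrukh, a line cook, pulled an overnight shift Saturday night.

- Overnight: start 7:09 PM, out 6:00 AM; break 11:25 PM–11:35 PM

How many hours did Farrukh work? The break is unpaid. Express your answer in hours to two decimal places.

Overnight: 7:09 PM → midnight = 4 h 51 min; midnight → 6:00 AM = 6 h 0 min; span 10 h 51 min; less 10 min break → 10 h 41 min

10.68 hours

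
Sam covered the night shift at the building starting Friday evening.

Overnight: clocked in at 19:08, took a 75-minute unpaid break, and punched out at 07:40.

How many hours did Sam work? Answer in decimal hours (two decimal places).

11.28 hours

Overnight: 19:08 → midnight = 4 h 52 min; midnight → 07:40 = 7 h 40 min; span 12 h 32 min; less 75 min break → 11 h 17 min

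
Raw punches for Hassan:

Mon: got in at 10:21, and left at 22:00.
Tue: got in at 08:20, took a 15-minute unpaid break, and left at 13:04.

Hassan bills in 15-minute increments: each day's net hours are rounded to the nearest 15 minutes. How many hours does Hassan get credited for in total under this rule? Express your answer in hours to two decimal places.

Mon: 10:21–22:00 = 11 h 39 min → rounds to 11 h 45 min
Tue: 08:20–13:04 = 4 h 44 min − 15 min = 4 h 29 min → rounds to 4 h 30 min
Total credited: 16 h 15 min.

16.25 hours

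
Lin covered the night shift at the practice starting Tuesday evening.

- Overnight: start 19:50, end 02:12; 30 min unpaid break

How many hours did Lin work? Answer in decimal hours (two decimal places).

5.87 hours

Overnight: 19:50 → midnight = 4 h 10 min; midnight → 02:12 = 2 h 12 min; span 6 h 22 min; less 30 min break → 5 h 52 min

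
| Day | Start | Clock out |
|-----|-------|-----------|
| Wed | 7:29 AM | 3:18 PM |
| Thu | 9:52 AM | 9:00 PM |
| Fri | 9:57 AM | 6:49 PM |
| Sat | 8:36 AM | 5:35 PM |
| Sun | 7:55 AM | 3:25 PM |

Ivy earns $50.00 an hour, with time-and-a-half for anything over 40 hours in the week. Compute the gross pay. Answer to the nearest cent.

$2322.50

Wed: 7:29 AM–3:18 PM = 7 h 49 min
Thu: 9:52 AM–9:00 PM = 11 h 8 min
Fri: 9:57 AM–6:49 PM = 8 h 52 min
Sat: 8:36 AM–5:35 PM = 8 h 59 min
Sun: 7:55 AM–3:25 PM = 7 h 30 min
Total worked: 44 h 18 min = 2658 min.
Regular 40 h 0 min = 2400 min at $50.00/h; overtime 4 h 18 min = 258 min at $75.00/h.
Pay = (2400 × $50.00 + 258 × $75.00) ÷ 60 = $2322.50.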